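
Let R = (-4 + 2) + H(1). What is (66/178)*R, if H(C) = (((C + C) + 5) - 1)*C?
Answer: 132/89 ≈ 1.4831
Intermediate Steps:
H(C) = C*(4 + 2*C) (H(C) = ((2*C + 5) - 1)*C = ((5 + 2*C) - 1)*C = (4 + 2*C)*C = C*(4 + 2*C))
R = 4 (R = (-4 + 2) + 2*1*(2 + 1) = -2 + 2*1*3 = -2 + 6 = 4)
(66/178)*R = (66/178)*4 = (66*(1/178))*4 = (33/89)*4 = 132/89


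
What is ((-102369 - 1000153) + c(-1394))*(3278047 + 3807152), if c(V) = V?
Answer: -7821464539284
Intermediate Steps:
((-102369 - 1000153) + c(-1394))*(3278047 + 3807152) = ((-102369 - 1000153) - 1394)*(3278047 + 3807152) = (-1102522 - 1394)*7085199 = -1103916*7085199 = -7821464539284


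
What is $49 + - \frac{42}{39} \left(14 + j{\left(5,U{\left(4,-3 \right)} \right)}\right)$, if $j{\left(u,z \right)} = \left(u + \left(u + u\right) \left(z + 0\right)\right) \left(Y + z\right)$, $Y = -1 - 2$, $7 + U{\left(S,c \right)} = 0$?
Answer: $- \frac{8659}{13} \approx -666.08$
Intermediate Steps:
$U{\left(S,c \right)} = -7$ ($U{\left(S,c \right)} = -7 + 0 = -7$)
$Y = -3$ ($Y = -1 - 2 = -3$)
$j{\left(u,z \right)} = \left(-3 + z\right) \left(u + 2 u z\right)$ ($j{\left(u,z \right)} = \left(u + \left(u + u\right) \left(z + 0\right)\right) \left(-3 + z\right) = \left(u + 2 u z\right) \left(-3 + z\right) = \left(-3 + z\right) \left(u + 2 u z\right)$)
$49 + - \frac{42}{39} \left(14 + j{\left(5,U{\left(4,-3 \right)} \right)}\right) = 49 + - \frac{42}{39} \left(14 + 5 \left(-3 - -35 + 2 \left(-7\right)^{2}\right)\right) = 49 + \left(-42\right) \frac{1}{39} \left(14 + 5 \left(-3 + 35 + 2 \cdot 49\right)\right) = 49 - \frac{14 \left(14 + 5 \left(-3 + 35 + 98\right)\right)}{13} = 49 - \frac{14 \left(14 + 5 \cdot 130\right)}{13} = 49 - \frac{14 \left(14 + 650\right)}{13} = 49 - \frac{9296}{13} = - \frac{8659}{13}$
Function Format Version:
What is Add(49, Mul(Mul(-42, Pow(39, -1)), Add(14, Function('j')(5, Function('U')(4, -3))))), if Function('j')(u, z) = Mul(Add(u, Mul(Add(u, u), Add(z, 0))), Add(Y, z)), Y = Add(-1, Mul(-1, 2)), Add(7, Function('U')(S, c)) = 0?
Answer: Rational(-8659, 13) ≈ -666.08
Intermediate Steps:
Function('U')(S, c) = -7 (Function('U')(S, c) = Add(-7, 0) = -7)
Y = -3 (Y = Add(-1, -2) = -3)
Function('j')(u, z) = Mul(Add(-3, z), Add(u, Mul(2, u, z))) (Function('j')(u, z) = Mul(Add(u, Mul(Add(u, u), Add(z, 0))), Add(-3, z)) = Mul(Add(u, Mul(Mul(2, u), z)), Add(-3, z)) = Mul(Add(u, Mul(2, u, z)), Add(-3, z)) = Mul(Add(-3, z), Add(u, Mul(2, u, z))))
Add(49, Mul(Mul(-42, Pow(39, -1)), Add(14, Function('j')(5, Function('U')(4, -3))))) = Add(49, Mul(Mul(-42, Pow(39, -1)), Add(14, Mul(5, Add(-3, Mul(-5, -7), Mul(2, Pow(-7, 2))))))) = Add(49, Mul(Mul(-42, Rational(1, 39)), Add(14, Mul(5, Add(-3, 35, Mul(2, 49)))))) = Add(49, Mul(Rational(-14, 13), Add(14, Mul(5, Add(-3, 35, 98))))) = Add(49, Mul(Rational(-14, 13), Add(14, Mul(5, 130)))) = Add(49, Mul(Rational(-14, 13), Add(14, 650))) = Add(49, Mul(Rational(-14, 13), 664)) = Add(49, Rational(-9296, 13)) = Rational(-8659, 13)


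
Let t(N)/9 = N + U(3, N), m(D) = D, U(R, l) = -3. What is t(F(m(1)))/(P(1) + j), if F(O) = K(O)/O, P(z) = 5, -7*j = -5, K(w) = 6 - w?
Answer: 63/20 ≈ 3.1500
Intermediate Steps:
j = 5/7 (j = -⅐*(-5) = 5/7 ≈ 0.71429)
F(O) = (6 - O)/O
t(N) = -27 + 9*N (t(N) = 9*(N - 3) = 9*(-3 + N) = -27 + 9*N)
t(F(m(1)))/(P(1) + j) = (-27 + 9*((6 - 1*1)/1))/(5 + 5/7) = (-27 + 9*(1*(6 - 1)))/(40/7) = 7*(-27 + 9*(1*5))/40 = 7*(-27 + 9*5)/40 = 7*(-27 + 45)/40 = (7/40)*18 = 63/20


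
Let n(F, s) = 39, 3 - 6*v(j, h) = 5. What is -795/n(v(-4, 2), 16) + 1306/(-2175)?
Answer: -593353/28275 ≈ -20.985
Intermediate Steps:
v(j, h) = -1/3 (v(j, h) = 1/2 - 1/6*5 = 1/2 - 5/6 = -1/3)
-795/n(v(-4, 2), 16) + 1306/(-2175) = -795/39 + 1306/(-2175) = -795*1/39 + 1306*(-1/2175) = -265/13 - 1306/2175 = -593353/28275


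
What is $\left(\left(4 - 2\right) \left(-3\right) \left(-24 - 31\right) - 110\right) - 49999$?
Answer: $-49779$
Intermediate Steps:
$\left(\left(4 - 2\right) \left(-3\right) \left(-24 - 31\right) - 110\right) - 49999 = \left(2 \left(-3\right) \left(-55\right) - 110\right) - 49999 = \left(\left(-6\right) \left(-55\right) - 110\right) - 49999 = \left(330 - 110\right) - 49999 = 220 - 49999 = -49779$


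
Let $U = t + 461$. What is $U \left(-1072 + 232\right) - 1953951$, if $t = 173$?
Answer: $-2486511$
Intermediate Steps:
$U = 634$ ($U = 173 + 461 = 634$)
$U \left(-1072 + 232\right) - 1953951 = 634 \left(-1072 + 232\right) - 1953951 = 634 \left(-840\right) - 1953951 = -532560 - 1953951 = -2486511$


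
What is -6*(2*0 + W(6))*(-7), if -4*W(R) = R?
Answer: -63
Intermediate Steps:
W(R) = -R/4
-6*(2*0 + W(6))*(-7) = -6*(2*0 - 1/4*6)*(-7) = -6*(0 - 3/2)*(-7) = -6*(-3/2)*(-7) = 9*(-7) = -63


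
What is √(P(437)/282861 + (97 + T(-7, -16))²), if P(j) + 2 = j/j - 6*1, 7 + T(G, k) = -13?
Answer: √52709037269798/94287 ≈ 77.000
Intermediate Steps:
T(G, k) = -20 (T(G, k) = -7 - 13 = -20)
P(j) = -7 (P(j) = -2 + (j/j - 6*1) = -2 + (1 - 6) = -2 - 5 = -7)
√(P(437)/282861 + (97 + T(-7, -16))²) = √(-7/282861 + (97 - 20)²) = √(-7*1/282861 + 77²) = √(-7/282861 + 5929) = √(1677082862/282861) = √52709037269798/94287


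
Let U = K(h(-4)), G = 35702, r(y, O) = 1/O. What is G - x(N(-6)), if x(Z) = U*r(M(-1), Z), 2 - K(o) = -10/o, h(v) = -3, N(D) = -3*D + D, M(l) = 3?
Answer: 321319/9 ≈ 35702.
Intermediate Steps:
N(D) = -2*D
K(o) = 2 + 10/o (K(o) = 2 - (-10)/o = 2 + 10/o)
U = -4/3 (U = 2 + 10/(-3) = 2 + 10*(-⅓) = 2 - 10/3 = -4/3 ≈ -1.3333)
x(Z) = -4/(3*Z)
G - x(N(-6)) = 35702 - (-4)/(3*((-2*(-6)))) = 35702 - (-4)/(3*12) = 35702 - 1*(-⅑) = 35702 + ⅑ = 321319/9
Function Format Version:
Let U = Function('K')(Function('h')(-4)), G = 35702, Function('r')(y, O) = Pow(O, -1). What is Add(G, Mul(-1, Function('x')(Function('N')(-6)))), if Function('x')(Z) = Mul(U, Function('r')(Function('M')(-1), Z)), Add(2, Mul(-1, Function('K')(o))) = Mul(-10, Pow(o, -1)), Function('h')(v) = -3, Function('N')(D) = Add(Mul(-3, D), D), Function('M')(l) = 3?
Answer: Rational(321319, 9) ≈ 35702.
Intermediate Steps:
Function('N')(D) = Mul(-2, D)
Function('K')(o) = Add(2, Mul(10, Pow(o, -1))) (Function('K')(o) = Add(2, Mul(-1, Mul(-10, Pow(o, -1)))) = Add(2, Mul(10, Pow(o, -1))))
U = Rational(-4, 3) (U = Add(2, Mul(10, Pow(-3, -1))) = Add(2, Mul(10, Rational(-1, 3))) = Add(2, Rational(-10, 3)) = Rational(-4, 3) ≈ -1.3333)
Function('x')(Z) = Mul(Rational(-4, 3), Pow(Z, -1))
Add(G, Mul(-1, Function('x')(Function('N')(-6)))) = Add(35702, Mul(-1, Mul(Rational(-4, 3), Pow(Mul(-2, -6), -1)))) = Add(35702, Mul(-1, Mul(Rational(-4, 3), Pow(12, -1)))) = Add(35702, Mul(-1, Mul(Rational(-4, 3), Rational(1, 12)))) = Add(35702, Mul(-1, Rational(-1, 9))) = Add(35702, Rational(1, 9)) = Rational(321319, 9)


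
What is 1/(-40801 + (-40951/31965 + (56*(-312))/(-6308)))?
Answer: -50408805/2056654609412 ≈ -2.4510e-5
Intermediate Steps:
1/(-40801 + (-40951/31965 + (56*(-312))/(-6308))) = 1/(-40801 + (-40951*1/31965 - 17472*(-1/6308))) = 1/(-40801 + (-40951/31965 + 4368/1577)) = 1/(-40801 + 75043393/50408805) = 1/(-2056654609412/50408805) = -50408805/2056654609412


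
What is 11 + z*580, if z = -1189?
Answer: -689609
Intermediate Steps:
11 + z*580 = 11 - 1189*580 = 11 - 689620 = -689609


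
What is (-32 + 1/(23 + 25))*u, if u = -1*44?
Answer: 16885/12 ≈ 1407.1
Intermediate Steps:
u = -44
(-32 + 1/(23 + 25))*u = (-32 + 1/(23 + 25))*(-44) = (-32 + 1/48)*(-44) = -1535/48*(-44) = 16885/12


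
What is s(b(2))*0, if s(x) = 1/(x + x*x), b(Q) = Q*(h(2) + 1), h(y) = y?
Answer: 0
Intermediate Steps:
b(Q) = 3*Q (b(Q) = Q*(2 + 1) = Q*3 = 3*Q)
s(x) = 1/(x + x²)
s(b(2))*0 = (1/(((3*2))*(1 + 3*2)))*0 = (1/(6*(1 + 6)))*0 = ((⅙)/7)*0 = ((⅙)*(⅐))*0 = (1/42)*0 = 0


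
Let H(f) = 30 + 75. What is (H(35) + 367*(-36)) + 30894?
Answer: 17787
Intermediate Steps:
H(f) = 105
(H(35) + 367*(-36)) + 30894 = (105 + 367*(-36)) + 30894 = (105 - 13212) + 30894 = -13107 + 30894 = 17787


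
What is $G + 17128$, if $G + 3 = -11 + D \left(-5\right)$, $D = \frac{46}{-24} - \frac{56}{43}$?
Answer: $\frac{8839129}{516} \approx 17130.0$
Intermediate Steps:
$D = - \frac{1661}{516}$ ($D = 46 \left(- \frac{1}{24}\right) - \frac{56}{43} = - \frac{23}{12} - \frac{56}{43} = - \frac{1661}{516} \approx -3.219$)
$G = \frac{1081}{516}$ ($G = -3 - - \frac{2629}{516} = -3 + \left(-11 + \frac{8305}{516}\right) = -3 + \frac{2629}{516} = \frac{1081}{516} \approx 2.095$)
$G + 17128 = \frac{1081}{516} + 17128 = \frac{8839129}{516}$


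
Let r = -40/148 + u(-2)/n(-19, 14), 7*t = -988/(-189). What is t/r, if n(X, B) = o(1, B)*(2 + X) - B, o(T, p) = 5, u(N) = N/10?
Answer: -2010580/722211 ≈ -2.7839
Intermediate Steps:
u(N) = N/10 (u(N) = N*(1/10) = N/10)
n(X, B) = 10 - B + 5*X (n(X, B) = 5*(2 + X) - B = (10 + 5*X) - B = 10 - B + 5*X)
t = 988/1323 (t = (-988/(-189))/7 = (-988*(-1/189))/7 = (1/7)*(988/189) = 988/1323 ≈ 0.74679)
r = -4913/18315 (r = -40/148 + ((1/10)*(-2))/(10 - 1*14 + 5*(-19)) = -40*1/148 - 1/(5*(10 - 14 - 95)) = -10/37 - 1/5/(-99) = -10/37 - 1/5*(-1/99) = -10/37 + 1/495 = -4913/18315 ≈ -0.26825)
t/r = 988/(1323*(-4913/18315)) = (988/1323)*(-18315/4913) = -2010580/722211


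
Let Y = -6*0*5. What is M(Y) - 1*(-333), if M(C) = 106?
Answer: 439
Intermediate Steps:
Y = 0 (Y = 0*5 = 0)
M(Y) - 1*(-333) = 106 - 1*(-333) = 106 + 333 = 439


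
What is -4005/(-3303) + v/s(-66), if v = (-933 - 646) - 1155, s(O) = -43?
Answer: 1022513/15781 ≈ 64.794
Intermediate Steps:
v = -2734 (v = -1579 - 1155 = -2734)
-4005/(-3303) + v/s(-66) = -4005/(-3303) - 2734/(-43) = -4005*(-1/3303) - 2734*(-1/43) = 445/367 + 2734/43 = 1022513/15781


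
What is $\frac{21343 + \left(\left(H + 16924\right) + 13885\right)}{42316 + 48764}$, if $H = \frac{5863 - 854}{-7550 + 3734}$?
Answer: $\frac{199007023}{347561280} \approx 0.57258$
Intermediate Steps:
$H = - \frac{5009}{3816}$ ($H = \frac{5009}{-3816} = 5009 \left(- \frac{1}{3816}\right) = - \frac{5009}{3816} \approx -1.3126$)
$\frac{21343 + \left(\left(H + 16924\right) + 13885\right)}{42316 + 48764} = \frac{21343 + \left(\left(- \frac{5009}{3816} + 16924\right) + 13885\right)}{42316 + 48764} = \frac{21343 + \left(\frac{64576975}{3816} + 13885\right)}{91080} = \left(21343 + \frac{117562135}{3816}\right) \frac{1}{91080} = \frac{199007023}{3816} \cdot \frac{1}{91080} = \frac{199007023}{347561280}$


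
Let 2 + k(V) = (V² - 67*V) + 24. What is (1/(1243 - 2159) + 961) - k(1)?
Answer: 920579/916 ≈ 1005.0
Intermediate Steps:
k(V) = 22 + V² - 67*V (k(V) = -2 + ((V² - 67*V) + 24) = -2 + (24 + V² - 67*V) = 22 + V² - 67*V)
(1/(1243 - 2159) + 961) - k(1) = (1/(1243 - 2159) + 961) - (22 + 1² - 67*1) = (1/(-916) + 961) - (22 + 1 - 67) = (-1/916 + 961) - 1*(-44) = 880275/916 + 44 = 920579/916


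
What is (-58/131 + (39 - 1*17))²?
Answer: 7974976/17161 ≈ 464.71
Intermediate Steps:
(-58/131 + (39 - 1*17))² = (-58*1/131 + (39 - 17))² = (-58/131 + 22)² = (2824/131)² = 7974976/17161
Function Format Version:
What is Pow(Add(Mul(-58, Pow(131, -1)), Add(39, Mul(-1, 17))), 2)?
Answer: Rational(7974976, 17161) ≈ 464.71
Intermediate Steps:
Pow(Add(Mul(-58, Pow(131, -1)), Add(39, Mul(-1, 17))), 2) = Pow(Add(Mul(-58, Rational(1, 131)), Add(39, -17)), 2) = Pow(Add(Rational(-58, 131), 22), 2) = Pow(Rational(2824, 131), 2) = Rational(7974976, 17161)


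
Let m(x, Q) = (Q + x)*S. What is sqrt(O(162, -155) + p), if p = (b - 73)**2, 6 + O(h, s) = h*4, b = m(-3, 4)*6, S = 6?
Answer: sqrt(2011) ≈ 44.844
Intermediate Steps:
m(x, Q) = 6*Q + 6*x (m(x, Q) = (Q + x)*6 = 6*Q + 6*x)
b = 36 (b = (6*4 + 6*(-3))*6 = (24 - 18)*6 = 6*6 = 36)
O(h, s) = -6 + 4*h (O(h, s) = -6 + h*4 = -6 + 4*h)
p = 1369 (p = (36 - 73)**2 = (-37)**2 = 1369)
sqrt(O(162, -155) + p) = sqrt((-6 + 4*162) + 1369) = sqrt((-6 + 648) + 1369) = sqrt(642 + 1369) = sqrt(2011)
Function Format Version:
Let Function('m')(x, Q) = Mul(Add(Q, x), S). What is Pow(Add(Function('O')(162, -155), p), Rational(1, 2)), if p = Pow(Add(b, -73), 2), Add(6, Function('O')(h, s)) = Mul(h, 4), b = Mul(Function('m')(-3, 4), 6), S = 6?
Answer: Pow(2011, Rational(1, 2)) ≈ 44.844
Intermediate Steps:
Function('m')(x, Q) = Add(Mul(6, Q), Mul(6, x)) (Function('m')(x, Q) = Mul(Add(Q, x), 6) = Add(Mul(6, Q), Mul(6, x)))
b = 36 (b = Mul(Add(Mul(6, 4), Mul(6, -3)), 6) = Mul(Add(24, -18), 6) = Mul(6, 6) = 36)
Function('O')(h, s) = Add(-6, Mul(4, h)) (Function('O')(h, s) = Add(-6, Mul(h, 4)) = Add(-6, Mul(4, h)))
p = 1369 (p = Pow(Add(36, -73), 2) = Pow(-37, 2) = 1369)
Pow(Add(Function('O')(162, -155), p), Rational(1, 2)) = Pow(Add(Add(-6, Mul(4, 162)), 1369), Rational(1, 2)) = Pow(Add(Add(-6, 648), 1369), Rational(1, 2)) = Pow(Add(642, 1369), Rational(1, 2)) = Pow(2011, Rational(1, 2))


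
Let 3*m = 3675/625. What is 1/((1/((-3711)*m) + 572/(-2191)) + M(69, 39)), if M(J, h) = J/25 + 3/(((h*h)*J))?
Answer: 16592322330675/41461278249163 ≈ 0.40019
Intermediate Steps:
m = 49/25 (m = (3675/625)/3 = (3675*(1/625))/3 = (⅓)*(147/25) = 49/25 ≈ 1.9600)
M(J, h) = J/25 + 3/(J*h²) (M(J, h) = J*(1/25) + 3/((h²*J)) = J/25 + 3/((J*h²)) = J/25 + 3*(1/(J*h²)) = J/25 + 3/(J*h²))
1/((1/((-3711)*m) + 572/(-2191)) + M(69, 39)) = 1/((1/((-3711)*(49/25)) + 572/(-2191)) + ((1/25)*69 + 3/(69*39²))) = 1/((-1/3711*25/49 + 572*(-1/2191)) + (69/25 + 3*(1/69)*(1/1521))) = 1/((-25/181839 - 572/2191) + (69/25 + 1/34983)) = 1/(-14866669/56915607 + 2413852/874575) = 1/(41461278249163/16592322330675) = 16592322330675/41461278249163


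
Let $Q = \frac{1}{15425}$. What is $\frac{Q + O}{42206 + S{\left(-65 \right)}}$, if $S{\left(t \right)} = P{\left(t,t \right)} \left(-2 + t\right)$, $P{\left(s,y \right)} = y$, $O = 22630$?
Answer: $\frac{349067751}{718203425} \approx 0.48603$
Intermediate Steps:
$S{\left(t \right)} = t \left(-2 + t\right)$
$Q = \frac{1}{15425} \approx 6.483 \cdot 10^{-5}$
$\frac{Q + O}{42206 + S{\left(-65 \right)}} = \frac{\frac{1}{15425} + 22630}{42206 - 65 \left(-2 - 65\right)} = \frac{349067751}{15425 \left(42206 - -4355\right)} = \frac{349067751}{15425 \left(42206 + 4355\right)} = \frac{349067751}{15425 \cdot 46561} = \frac{349067751}{15425} \cdot \frac{1}{46561} = \frac{349067751}{718203425}$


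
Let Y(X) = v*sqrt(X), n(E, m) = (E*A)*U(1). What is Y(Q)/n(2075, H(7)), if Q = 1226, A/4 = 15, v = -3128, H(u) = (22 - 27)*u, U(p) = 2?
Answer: -391*sqrt(1226)/31125 ≈ -0.43986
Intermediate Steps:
H(u) = -5*u
A = 60 (A = 4*15 = 60)
n(E, m) = 120*E (n(E, m) = (E*60)*2 = (60*E)*2 = 120*E)
Y(X) = -3128*sqrt(X)
Y(Q)/n(2075, H(7)) = (-3128*sqrt(1226))/((120*2075)) = -3128*sqrt(1226)/249000 = -3128*sqrt(1226)*(1/249000) = -391*sqrt(1226)/31125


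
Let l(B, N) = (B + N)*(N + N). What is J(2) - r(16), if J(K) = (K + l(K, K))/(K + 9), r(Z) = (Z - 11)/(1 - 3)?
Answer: 91/22 ≈ 4.1364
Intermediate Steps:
l(B, N) = 2*N*(B + N) (l(B, N) = (B + N)*(2*N) = 2*N*(B + N))
r(Z) = 11/2 - Z/2 (r(Z) = (-11 + Z)/(-2) = (-11 + Z)*(-1/2) = 11/2 - Z/2)
J(K) = (K + 4*K**2)/(9 + K) (J(K) = (K + 2*K*(K + K))/(K + 9) = (K + 2*K*(2*K))/(9 + K) = (K + 4*K**2)/(9 + K))
J(2) - r(16) = 2*(1 + 4*2)/(9 + 2) - (11/2 - 1/2*16) = 2*(1 + 8)/11 - (11/2 - 8) = 2*(1/11)*9 - 1*(-5/2) = 18/11 + 5/2 = 91/22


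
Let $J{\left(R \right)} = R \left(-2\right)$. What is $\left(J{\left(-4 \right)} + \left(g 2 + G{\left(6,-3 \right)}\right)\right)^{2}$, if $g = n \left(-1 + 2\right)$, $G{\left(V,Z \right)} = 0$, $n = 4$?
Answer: $256$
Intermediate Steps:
$J{\left(R \right)} = - 2 R$
$g = 4$ ($g = 4 \left(-1 + 2\right) = 4 \cdot 1 = 4$)
$\left(J{\left(-4 \right)} + \left(g 2 + G{\left(6,-3 \right)}\right)\right)^{2} = \left(\left(-2\right) \left(-4\right) + \left(4 \cdot 2 + 0\right)\right)^{2} = \left(8 + \left(8 + 0\right)\right)^{2} = \left(8 + 8\right)^{2} = 16^{2} = 256$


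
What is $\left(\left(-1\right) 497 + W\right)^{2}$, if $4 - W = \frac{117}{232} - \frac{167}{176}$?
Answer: $\frac{6320211084009}{26050816} \approx 2.4261 \cdot 10^{5}$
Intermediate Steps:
$W = \frac{22685}{5104}$ ($W = 4 - \left(\frac{117}{232} - \frac{167}{176}\right) = 4 - - \frac{2269}{5104} = 4 + \frac{2269}{5104} = \frac{22685}{5104} \approx 4.4445$)
$\left(\left(-1\right) 497 + W\right)^{2} = \left(\left(-1\right) 497 + \frac{22685}{5104}\right)^{2} = \left(-497 + \frac{22685}{5104}\right)^{2} = \left(- \frac{2514003}{5104}\right)^{2} = \frac{6320211084009}{26050816}$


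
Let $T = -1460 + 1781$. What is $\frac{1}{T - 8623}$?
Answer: $- \frac{1}{8302} \approx -0.00012045$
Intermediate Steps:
$T = 321$
$\frac{1}{T - 8623} = \frac{1}{321 - 8623} = \frac{1}{-8302} = - \frac{1}{8302}$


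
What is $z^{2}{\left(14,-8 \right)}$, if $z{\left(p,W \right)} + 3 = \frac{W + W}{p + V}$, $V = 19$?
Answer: $\frac{13225}{1089} \approx 12.144$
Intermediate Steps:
$z{\left(p,W \right)} = -3 + \frac{2 W}{19 + p}$ ($z{\left(p,W \right)} = -3 + \frac{W + W}{p + 19} = -3 + \frac{2 W}{19 + p}$)
$z^{2}{\left(14,-8 \right)} = \left(\frac{-57 - 42 + 2 \left(-8\right)}{19 + 14}\right)^{2} = \left(\frac{-57 - 42 - 16}{33}\right)^{2} = \left(\frac{1}{33} \left(-115\right)\right)^{2} = \left(- \frac{115}{33}\right)^{2} = \frac{13225}{1089}$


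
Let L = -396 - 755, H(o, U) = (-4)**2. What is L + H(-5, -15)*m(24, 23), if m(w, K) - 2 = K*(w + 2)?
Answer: 8449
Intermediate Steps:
m(w, K) = 2 + K*(2 + w) (m(w, K) = 2 + K*(w + 2) = 2 + K*(2 + w))
H(o, U) = 16
L = -1151
L + H(-5, -15)*m(24, 23) = -1151 + 16*(2 + 2*23 + 23*24) = -1151 + 16*(2 + 46 + 552) = -1151 + 16*600 = -1151 + 9600 = 8449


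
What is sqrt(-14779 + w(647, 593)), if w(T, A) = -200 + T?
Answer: 2*I*sqrt(3583) ≈ 119.72*I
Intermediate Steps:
sqrt(-14779 + w(647, 593)) = sqrt(-14779 + (-200 + 647)) = sqrt(-14779 + 447) = sqrt(-14332) = 2*I*sqrt(3583)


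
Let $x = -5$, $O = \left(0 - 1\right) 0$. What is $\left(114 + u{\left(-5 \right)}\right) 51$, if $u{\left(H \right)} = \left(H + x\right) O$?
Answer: $5814$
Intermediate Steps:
$O = 0$ ($O = \left(-1\right) 0 = 0$)
$u{\left(H \right)} = 0$ ($u{\left(H \right)} = \left(H - 5\right) 0 = \left(-5 + H\right) 0 = 0$)
$\left(114 + u{\left(-5 \right)}\right) 51 = \left(114 + 0\right) 51 = 114 \cdot 51 = 5814$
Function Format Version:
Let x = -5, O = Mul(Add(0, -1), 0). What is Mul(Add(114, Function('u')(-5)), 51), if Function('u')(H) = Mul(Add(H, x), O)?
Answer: 5814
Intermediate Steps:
O = 0 (O = Mul(-1, 0) = 0)
Function('u')(H) = 0 (Function('u')(H) = Mul(Add(H, -5), 0) = Mul(Add(-5, H), 0) = 0)
Mul(Add(114, Function('u')(-5)), 51) = Mul(Add(114, 0), 51) = Mul(114, 51) = 5814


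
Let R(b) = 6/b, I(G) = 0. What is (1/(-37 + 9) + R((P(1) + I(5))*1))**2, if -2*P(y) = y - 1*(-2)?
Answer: 12769/784 ≈ 16.287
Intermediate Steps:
P(y) = -1 - y/2 (P(y) = -(y - 1*(-2))/2 = -(y + 2)/2 = -(2 + y)/2 = -1 - y/2)
(1/(-37 + 9) + R((P(1) + I(5))*1))**2 = (1/(-37 + 9) + 6/((((-1 - 1/2*1) + 0)*1)))**2 = (1/(-28) + 6/((((-1 - 1/2) + 0)*1)))**2 = (-1/28 + 6/(((-3/2 + 0)*1)))**2 = (-1/28 + 6/((-3/2*1)))**2 = (-1/28 + 6/(-3/2))**2 = (-1/28 + 6*(-2/3))**2 = (-1/28 - 4)**2 = (-113/28)**2 = 12769/784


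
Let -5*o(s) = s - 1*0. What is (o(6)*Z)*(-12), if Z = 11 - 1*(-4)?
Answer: 216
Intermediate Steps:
o(s) = -s/5 (o(s) = -(s - 1*0)/5 = -(s + 0)/5 = -s/5)
Z = 15 (Z = 11 + 4 = 15)
(o(6)*Z)*(-12) = (-⅕*6*15)*(-12) = -6/5*15*(-12) = -18*(-12) = 216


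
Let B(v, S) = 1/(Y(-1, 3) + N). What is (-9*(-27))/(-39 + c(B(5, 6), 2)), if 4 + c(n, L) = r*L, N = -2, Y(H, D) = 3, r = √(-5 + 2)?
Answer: -10449/1861 - 486*I*√3/1861 ≈ -5.6147 - 0.45232*I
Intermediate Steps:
r = I*√3 (r = √(-3) = I*√3 ≈ 1.732*I)
B(v, S) = 1 (B(v, S) = 1/(3 - 2) = 1/1 = 1)
c(n, L) = -4 + I*L*√3 (c(n, L) = -4 + (I*√3)*L = -4 + I*L*√3)
(-9*(-27))/(-39 + c(B(5, 6), 2)) = (-9*(-27))/(-39 + (-4 + I*2*√3)) = 243/(-39 + (-4 + 2*I*√3)) = 243/(-43 + 2*I*√3)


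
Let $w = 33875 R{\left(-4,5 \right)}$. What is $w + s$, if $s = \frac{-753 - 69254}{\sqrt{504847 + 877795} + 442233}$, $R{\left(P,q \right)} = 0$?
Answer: $- \frac{30959405631}{195568643647} + \frac{70007 \sqrt{1382642}}{195568643647} \approx -0.15788$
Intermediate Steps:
$w = 0$ ($w = 33875 \cdot 0 = 0$)
$s = - \frac{70007}{442233 + \sqrt{1382642}}$ ($s = - \frac{70007}{\sqrt{1382642} + 442233} = - \frac{70007}{442233 + \sqrt{1382642}} \approx -0.15788$)
$w + s = 0 - \left(\frac{30959405631}{195568643647} - \frac{70007 \sqrt{1382642}}{195568643647}\right) = - \frac{30959405631}{195568643647} + \frac{70007 \sqrt{1382642}}{195568643647}$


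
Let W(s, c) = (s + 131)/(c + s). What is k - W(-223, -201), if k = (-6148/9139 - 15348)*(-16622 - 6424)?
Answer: 342665929481323/968734 ≈ 3.5373e+8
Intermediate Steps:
W(s, c) = (131 + s)/(c + s)
k = 3232697449920/9139 (k = (-6148*1/9139 - 15348)*(-23046) = (-6148/9139 - 15348)*(-23046) = -140271520/9139*(-23046) = 3232697449920/9139 ≈ 3.5373e+8)
k - W(-223, -201) = 3232697449920/9139 - (131 - 223)/(-201 - 223) = 3232697449920/9139 - (-92)/(-424) = 3232697449920/9139 - (-1)*(-92)/424 = 3232697449920/9139 - 1*23/106 = 3232697449920/9139 - 23/106 = 342665929481323/968734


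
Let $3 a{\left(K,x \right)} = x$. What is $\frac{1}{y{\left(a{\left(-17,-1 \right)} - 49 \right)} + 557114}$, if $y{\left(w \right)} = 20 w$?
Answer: $\frac{3}{1668382} \approx 1.7981 \cdot 10^{-6}$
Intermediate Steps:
$a{\left(K,x \right)} = \frac{x}{3}$
$\frac{1}{y{\left(a{\left(-17,-1 \right)} - 49 \right)} + 557114} = \frac{1}{20 \left(\frac{1}{3} \left(-1\right) - 49\right) + 557114} = \frac{1}{20 \left(- \frac{1}{3} - 49\right) + 557114} = \frac{1}{20 \left(- \frac{148}{3}\right) + 557114} = \frac{1}{- \frac{2960}{3} + 557114} = \frac{1}{\frac{1668382}{3}} = \frac{3}{1668382}$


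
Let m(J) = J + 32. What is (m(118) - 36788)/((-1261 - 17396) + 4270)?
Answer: 36638/14387 ≈ 2.5466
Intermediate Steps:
m(J) = 32 + J
(m(118) - 36788)/((-1261 - 17396) + 4270) = ((32 + 118) - 36788)/((-1261 - 17396) + 4270) = (150 - 36788)/(-18657 + 4270) = -36638/(-14387) = -36638*(-1/14387) = 36638/14387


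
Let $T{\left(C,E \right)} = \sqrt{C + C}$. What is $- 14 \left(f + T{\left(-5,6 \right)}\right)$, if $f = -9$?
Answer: $126 - 14 i \sqrt{10} \approx 126.0 - 44.272 i$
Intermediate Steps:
$T{\left(C,E \right)} = \sqrt{2} \sqrt{C}$ ($T{\left(C,E \right)} = \sqrt{2 C} = \sqrt{2} \sqrt{C}$)
$- 14 \left(f + T{\left(-5,6 \right)}\right) = - 14 \left(-9 + \sqrt{2} \sqrt{-5}\right) = - 14 \left(-9 + \sqrt{2} i \sqrt{5}\right) = - 14 \left(-9 + i \sqrt{10}\right) = 126 - 14 i \sqrt{10}$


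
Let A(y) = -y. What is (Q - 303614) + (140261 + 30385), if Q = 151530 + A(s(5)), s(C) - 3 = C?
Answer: 18554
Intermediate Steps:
s(C) = 3 + C
Q = 151522 (Q = 151530 - (3 + 5) = 151530 - 1*8 = 151530 - 8 = 151522)
(Q - 303614) + (140261 + 30385) = (151522 - 303614) + (140261 + 30385) = -152092 + 170646 = 18554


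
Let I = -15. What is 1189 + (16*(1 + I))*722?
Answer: -160539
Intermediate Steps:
1189 + (16*(1 + I))*722 = 1189 + (16*(1 - 15))*722 = 1189 + (16*(-14))*722 = 1189 - 224*722 = 1189 - 161728 = -160539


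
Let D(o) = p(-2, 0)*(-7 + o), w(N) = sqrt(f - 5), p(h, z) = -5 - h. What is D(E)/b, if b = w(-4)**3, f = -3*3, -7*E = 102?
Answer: 453*I*sqrt(14)/1372 ≈ 1.2354*I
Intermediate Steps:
E = -102/7 (E = -1/7*102 = -102/7 ≈ -14.571)
f = -9
w(N) = I*sqrt(14) (w(N) = sqrt(-9 - 5) = sqrt(-14) = I*sqrt(14))
b = -14*I*sqrt(14) (b = (I*sqrt(14))**3 = -14*I*sqrt(14) ≈ -52.383*I)
D(o) = 21 - 3*o (D(o) = (-5 - 1*(-2))*(-7 + o) = (-5 + 2)*(-7 + o) = -3*(-7 + o) = 21 - 3*o)
D(E)/b = (21 - 3*(-102/7))/((-14*I*sqrt(14))) = (21 + 306/7)*(I*sqrt(14)/196) = 453*(I*sqrt(14)/196)/7 = 453*I*sqrt(14)/1372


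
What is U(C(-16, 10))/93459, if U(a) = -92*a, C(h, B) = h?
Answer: 1472/93459 ≈ 0.015750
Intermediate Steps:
U(C(-16, 10))/93459 = -92*(-16)/93459 = 1472*(1/93459) = 1472/93459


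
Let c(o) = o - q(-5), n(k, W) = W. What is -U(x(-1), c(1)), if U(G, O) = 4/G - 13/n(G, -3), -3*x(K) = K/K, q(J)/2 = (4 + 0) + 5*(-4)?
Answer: 23/3 ≈ 7.6667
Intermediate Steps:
q(J) = -32 (q(J) = 2*((4 + 0) + 5*(-4)) = 2*(4 - 20) = 2*(-16) = -32)
c(o) = 32 + o (c(o) = o - 1*(-32) = o + 32 = 32 + o)
x(K) = -⅓ (x(K) = -K/(3*K) = -⅓*1 = -⅓)
U(G, O) = 13/3 + 4/G (U(G, O) = 4/G - 13/(-3) = 4/G - 13*(-⅓) = 4/G + 13/3 = 13/3 + 4/G)
-U(x(-1), c(1)) = -(13/3 + 4/(-⅓)) = -(13/3 + 4*(-3)) = -(13/3 - 12) = -1*(-23/3) = 23/3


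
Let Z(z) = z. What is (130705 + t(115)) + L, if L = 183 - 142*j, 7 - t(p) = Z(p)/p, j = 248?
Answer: 95678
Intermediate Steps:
t(p) = 6 (t(p) = 7 - p/p = 7 - 1*1 = 7 - 1 = 6)
L = -35033 (L = 183 - 142*248 = 183 - 35216 = -35033)
(130705 + t(115)) + L = (130705 + 6) - 35033 = 130711 - 35033 = 95678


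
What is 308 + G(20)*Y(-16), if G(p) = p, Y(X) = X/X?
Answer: 328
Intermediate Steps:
Y(X) = 1
308 + G(20)*Y(-16) = 308 + 20*1 = 308 + 20 = 328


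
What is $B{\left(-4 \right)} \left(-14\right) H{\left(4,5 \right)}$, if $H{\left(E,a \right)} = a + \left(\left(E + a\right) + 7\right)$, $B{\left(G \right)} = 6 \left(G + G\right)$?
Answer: $14112$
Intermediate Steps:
$B{\left(G \right)} = 12 G$ ($B{\left(G \right)} = 6 \cdot 2 G = 12 G$)
$H{\left(E,a \right)} = 7 + E + 2 a$ ($H{\left(E,a \right)} = a + \left(7 + E + a\right) = 7 + E + 2 a$)
$B{\left(-4 \right)} \left(-14\right) H{\left(4,5 \right)} = 12 \left(-4\right) \left(-14\right) \left(7 + 4 + 2 \cdot 5\right) = \left(-48\right) \left(-14\right) \left(7 + 4 + 10\right) = 672 \cdot 21 = 14112$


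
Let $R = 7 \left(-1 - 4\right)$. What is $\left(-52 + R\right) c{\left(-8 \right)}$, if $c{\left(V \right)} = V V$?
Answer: $-5568$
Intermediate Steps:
$R = -35$ ($R = 7 \left(-5\right) = -35$)
$c{\left(V \right)} = V^{2}$
$\left(-52 + R\right) c{\left(-8 \right)} = \left(-52 - 35\right) \left(-8\right)^{2} = \left(-87\right) 64 = -5568$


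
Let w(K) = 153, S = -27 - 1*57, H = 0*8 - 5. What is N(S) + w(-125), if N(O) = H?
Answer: 148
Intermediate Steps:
H = -5 (H = 0 - 5 = -5)
S = -84 (S = -27 - 57 = -84)
N(O) = -5
N(S) + w(-125) = -5 + 153 = 148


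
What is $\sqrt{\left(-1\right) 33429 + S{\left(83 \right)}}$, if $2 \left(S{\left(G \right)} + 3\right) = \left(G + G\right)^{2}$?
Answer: $i \sqrt{19654} \approx 140.19 i$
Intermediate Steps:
$S{\left(G \right)} = -3 + 2 G^{2}$ ($S{\left(G \right)} = -3 + \frac{\left(G + G\right)^{2}}{2} = -3 + \frac{\left(2 G\right)^{2}}{2} = -3 + \frac{4 G^{2}}{2} = -3 + 2 G^{2}$)
$\sqrt{\left(-1\right) 33429 + S{\left(83 \right)}} = \sqrt{\left(-1\right) 33429 - \left(3 - 2 \cdot 83^{2}\right)} = \sqrt{-33429 + \left(-3 + 2 \cdot 6889\right)} = \sqrt{-33429 + \left(-3 + 13778\right)} = \sqrt{-33429 + 13775} = \sqrt{-19654} = i \sqrt{19654}$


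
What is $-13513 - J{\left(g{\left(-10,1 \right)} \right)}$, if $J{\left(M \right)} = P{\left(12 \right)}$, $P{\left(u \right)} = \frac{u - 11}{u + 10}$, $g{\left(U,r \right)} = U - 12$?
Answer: $- \frac{297287}{22} \approx -13513.0$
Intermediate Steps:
$g{\left(U,r \right)} = -12 + U$
$P{\left(u \right)} = \frac{-11 + u}{10 + u}$
$J{\left(M \right)} = \frac{1}{22}$ ($J{\left(M \right)} = \frac{-11 + 12}{10 + 12} = \frac{1}{22} \cdot 1 = \frac{1}{22}$)
$-13513 - J{\left(g{\left(-10,1 \right)} \right)} = -13513 - \frac{1}{22} = - \frac{297287}{22}$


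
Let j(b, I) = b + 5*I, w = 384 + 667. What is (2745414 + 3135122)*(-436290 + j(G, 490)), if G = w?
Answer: -2545031294904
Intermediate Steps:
w = 1051
G = 1051
(2745414 + 3135122)*(-436290 + j(G, 490)) = (2745414 + 3135122)*(-436290 + (1051 + 5*490)) = 5880536*(-436290 + (1051 + 2450)) = 5880536*(-436290 + 3501) = 5880536*(-432789) = -2545031294904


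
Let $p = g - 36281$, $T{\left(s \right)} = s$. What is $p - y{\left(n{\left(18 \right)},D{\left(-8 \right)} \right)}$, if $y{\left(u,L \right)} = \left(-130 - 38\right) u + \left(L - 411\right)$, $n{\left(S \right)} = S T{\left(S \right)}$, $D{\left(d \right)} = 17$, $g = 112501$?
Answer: $131046$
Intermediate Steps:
$n{\left(S \right)} = S^{2}$ ($n{\left(S \right)} = S S = S^{2}$)
$p = 76220$ ($p = 112501 - 36281 = 76220$)
$y{\left(u,L \right)} = -411 + L - 168 u$ ($y{\left(u,L \right)} = - 168 u + \left(-411 + L\right) = -411 + L - 168 u$)
$p - y{\left(n{\left(18 \right)},D{\left(-8 \right)} \right)} = 76220 - \left(-411 + 17 - 168 \cdot 18^{2}\right) = 76220 - \left(-411 + 17 - 54432\right) = 76220 - -54826 = 76220 + 54826 = 131046$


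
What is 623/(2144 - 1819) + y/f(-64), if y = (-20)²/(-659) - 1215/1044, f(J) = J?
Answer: 3091968793/1590035200 ≈ 1.9446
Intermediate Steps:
y = -135365/76444 (y = 400*(-1/659) - 1215*1/1044 = -400/659 - 135/116 = -135365/76444 ≈ -1.7708)
623/(2144 - 1819) + y/f(-64) = 623/(2144 - 1819) - 135365/76444/(-64) = 623/325 - 135365/76444*(-1/64) = 623*(1/325) + 135365/4892416 = 623/325 + 135365/4892416 = 3091968793/1590035200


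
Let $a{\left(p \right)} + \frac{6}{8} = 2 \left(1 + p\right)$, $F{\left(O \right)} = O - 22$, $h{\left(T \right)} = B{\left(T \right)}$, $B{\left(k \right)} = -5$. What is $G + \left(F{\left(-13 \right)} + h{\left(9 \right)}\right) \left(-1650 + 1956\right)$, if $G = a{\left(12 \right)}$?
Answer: $- \frac{48859}{4} \approx -12215.0$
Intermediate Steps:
$h{\left(T \right)} = -5$
$F{\left(O \right)} = -22 + O$ ($F{\left(O \right)} = O - 22 = -22 + O$)
$a{\left(p \right)} = \frac{5}{4} + 2 p$ ($a{\left(p \right)} = - \frac{3}{4} + 2 \left(1 + p\right) = - \frac{3}{4} + \left(2 + 2 p\right) = \frac{5}{4} + 2 p$)
$G = \frac{101}{4}$ ($G = \frac{5}{4} + 2 \cdot 12 = \frac{5}{4} + 24 = \frac{101}{4} \approx 25.25$)
$G + \left(F{\left(-13 \right)} + h{\left(9 \right)}\right) \left(-1650 + 1956\right) = \frac{101}{4} + \left(\left(-22 - 13\right) - 5\right) \left(-1650 + 1956\right) = \frac{101}{4} + \left(-35 - 5\right) 306 = \frac{101}{4} - 12240 = - \frac{48859}{4}$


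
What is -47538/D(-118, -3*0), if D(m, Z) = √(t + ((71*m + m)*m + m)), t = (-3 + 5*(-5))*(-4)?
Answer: -7923*√1002522/167087 ≈ -47.478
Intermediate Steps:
t = 112 (t = (-3 - 25)*(-4) = -28*(-4) = 112)
D(m, Z) = √(112 + m + 72*m²) (D(m, Z) = √(112 + ((71*m + m)*m + m)) = √(112 + ((72*m)*m + m)) = √(112 + (72*m² + m)) = √(112 + (m + 72*m²)) = √(112 + m + 72*m²))
-47538/D(-118, -3*0) = -47538/√(112 - 118 + 72*(-118)²) = -47538/√(112 - 118 + 72*13924) = -47538/√(112 - 118 + 1002528) = -47538*√1002522/1002522 = -7923*√1002522/167087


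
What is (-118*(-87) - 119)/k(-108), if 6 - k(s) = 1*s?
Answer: 10147/114 ≈ 89.009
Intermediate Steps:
k(s) = 6 - s
(-118*(-87) - 119)/k(-108) = (-118*(-87) - 119)/(6 - 1*(-108)) = (10266 - 119)/(6 + 108) = 10147/114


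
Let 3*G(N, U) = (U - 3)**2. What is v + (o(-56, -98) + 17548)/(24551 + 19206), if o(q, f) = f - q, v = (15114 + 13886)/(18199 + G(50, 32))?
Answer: 2388678314/1212900283 ≈ 1.9694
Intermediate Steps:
G(N, U) = (-3 + U)**2/3 (G(N, U) = (U - 3)**2/3 = (-3 + U)**2/3)
v = 43500/27719 (v = (15114 + 13886)/(18199 + (-3 + 32)**2/3) = 29000/(18199 + (1/3)*29**2) = 29000/(18199 + (1/3)*841) = 29000/(18199 + 841/3) = 29000/(55438/3) = 29000*(3/55438) = 43500/27719 ≈ 1.5693)
v + (o(-56, -98) + 17548)/(24551 + 19206) = 43500/27719 + ((-98 - 1*(-56)) + 17548)/(24551 + 19206) = 43500/27719 + ((-98 + 56) + 17548)/43757 = 43500/27719 + (-42 + 17548)*(1/43757) = 43500/27719 + 17506*(1/43757) = 43500/27719 + 17506/43757 = 2388678314/1212900283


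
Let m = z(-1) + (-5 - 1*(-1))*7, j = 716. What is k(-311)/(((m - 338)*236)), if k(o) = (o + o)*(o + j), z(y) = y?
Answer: 125955/43306 ≈ 2.9085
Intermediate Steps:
m = -29 (m = -1 + (-5 - 1*(-1))*7 = -1 + (-5 + 1)*7 = -1 - 4*7 = -1 - 28 = -29)
k(o) = 2*o*(716 + o) (k(o) = (o + o)*(o + 716) = (2*o)*(716 + o) = 2*o*(716 + o))
k(-311)/(((m - 338)*236)) = (2*(-311)*(716 - 311))/(((-29 - 338)*236)) = (2*(-311)*405)/((-367*236)) = -251910/(-86612) = -251910*(-1/86612) = 125955/43306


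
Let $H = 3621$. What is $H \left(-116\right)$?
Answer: $-420036$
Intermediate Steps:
$H \left(-116\right) = 3621 \left(-116\right) = -420036$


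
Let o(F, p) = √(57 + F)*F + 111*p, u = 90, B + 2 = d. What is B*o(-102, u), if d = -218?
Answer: -2197800 + 67320*I*√5 ≈ -2.1978e+6 + 1.5053e+5*I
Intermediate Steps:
B = -220 (B = -2 - 218 = -220)
o(F, p) = 111*p + F*√(57 + F) (o(F, p) = F*√(57 + F) + 111*p = 111*p + F*√(57 + F))
B*o(-102, u) = -220*(111*90 - 102*√(57 - 102)) = -220*(9990 - 306*I*√5) = -2197800 + 67320*I*√5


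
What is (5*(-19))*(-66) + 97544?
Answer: 103814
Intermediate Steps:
(5*(-19))*(-66) + 97544 = -95*(-66) + 97544 = 6270 + 97544 = 103814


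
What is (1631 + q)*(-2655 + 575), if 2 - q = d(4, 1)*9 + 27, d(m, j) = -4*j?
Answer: -3415360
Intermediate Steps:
q = 11 (q = 2 - (-4*1*9 + 27) = 2 - (-4*9 + 27) = 2 - (-36 + 27) = 2 - 1*(-9) = 2 + 9 = 11)
(1631 + q)*(-2655 + 575) = (1631 + 11)*(-2655 + 575) = 1642*(-2080) = -3415360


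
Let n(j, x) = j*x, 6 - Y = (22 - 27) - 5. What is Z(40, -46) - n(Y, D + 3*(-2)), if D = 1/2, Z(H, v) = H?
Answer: 128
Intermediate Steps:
D = ½ ≈ 0.50000
Y = 16 (Y = 6 - ((22 - 27) - 5) = 6 - (-5 - 5) = 6 - 1*(-10) = 6 + 10 = 16)
Z(40, -46) - n(Y, D + 3*(-2)) = 40 - 16*(½ + 3*(-2)) = 40 - 16*(½ - 6) = 40 - 16*(-11)/2 = 40 - 1*(-88) = 40 + 88 = 128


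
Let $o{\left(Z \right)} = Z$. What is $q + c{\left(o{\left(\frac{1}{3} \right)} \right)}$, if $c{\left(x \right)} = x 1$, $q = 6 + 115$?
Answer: $\frac{364}{3} \approx 121.33$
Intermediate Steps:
$q = 121$
$c{\left(x \right)} = x$
$q + c{\left(o{\left(\frac{1}{3} \right)} \right)} = 121 + \frac{1}{3} = \frac{364}{3}$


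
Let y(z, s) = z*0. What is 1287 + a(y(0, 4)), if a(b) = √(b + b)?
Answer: 1287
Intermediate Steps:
y(z, s) = 0
a(b) = √2*√b (a(b) = √(2*b) = √2*√b)
1287 + a(y(0, 4)) = 1287 + √2*√0 = 1287 + √2*0 = 1287 + 0 = 1287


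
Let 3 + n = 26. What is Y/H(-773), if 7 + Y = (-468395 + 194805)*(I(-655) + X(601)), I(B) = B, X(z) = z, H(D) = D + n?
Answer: -14773853/750 ≈ -19698.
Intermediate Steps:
n = 23 (n = -3 + 26 = 23)
H(D) = 23 + D (H(D) = D + 23 = 23 + D)
Y = 14773853 (Y = -7 + (-468395 + 194805)*(-655 + 601) = -7 - 273590*(-54) = -7 + 14773860 = 14773853)
Y/H(-773) = 14773853/(23 - 773) = 14773853/(-750) = 14773853*(-1/750) = -14773853/750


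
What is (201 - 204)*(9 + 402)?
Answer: -1233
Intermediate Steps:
(201 - 204)*(9 + 402) = -3*411 = -1233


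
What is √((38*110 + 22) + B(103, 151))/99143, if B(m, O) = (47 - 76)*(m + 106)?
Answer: 13*I*√11/99143 ≈ 0.00043489*I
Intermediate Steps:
B(m, O) = -3074 - 29*m (B(m, O) = -29*(106 + m) = -3074 - 29*m)
√((38*110 + 22) + B(103, 151))/99143 = √((38*110 + 22) + (-3074 - 29*103))/99143 = √((4180 + 22) + (-3074 - 2987))*(1/99143) = √(4202 - 6061)*(1/99143) = √(-1859)*(1/99143) = (13*I*√11)*(1/99143) = 13*I*√11/99143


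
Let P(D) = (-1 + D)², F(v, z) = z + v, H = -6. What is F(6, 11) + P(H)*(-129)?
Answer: -6304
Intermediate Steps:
F(v, z) = v + z
F(6, 11) + P(H)*(-129) = (6 + 11) + (-1 - 6)²*(-129) = 17 + (-7)²*(-129) = 17 + 49*(-129) = 17 - 6321 = -6304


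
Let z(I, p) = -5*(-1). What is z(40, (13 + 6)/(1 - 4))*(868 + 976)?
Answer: 9220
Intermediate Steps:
z(I, p) = 5
z(40, (13 + 6)/(1 - 4))*(868 + 976) = 5*(868 + 976) = 5*1844 = 9220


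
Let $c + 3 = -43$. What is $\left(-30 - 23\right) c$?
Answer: $2438$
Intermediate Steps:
$c = -46$ ($c = -3 - 43 = -46$)
$\left(-30 - 23\right) c = \left(-30 - 23\right) \left(-46\right) = \left(-53\right) \left(-46\right) = 2438$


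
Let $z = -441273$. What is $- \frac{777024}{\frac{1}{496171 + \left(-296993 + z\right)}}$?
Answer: $188113625280$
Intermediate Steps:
$- \frac{777024}{\frac{1}{496171 + \left(-296993 + z\right)}} = - \frac{777024}{\frac{1}{496171 - 738266}} = - \frac{777024}{\frac{1}{-242095}} = - \frac{777024}{- \frac{1}{242095}} = \left(-777024\right) \left(-242095\right) = 188113625280$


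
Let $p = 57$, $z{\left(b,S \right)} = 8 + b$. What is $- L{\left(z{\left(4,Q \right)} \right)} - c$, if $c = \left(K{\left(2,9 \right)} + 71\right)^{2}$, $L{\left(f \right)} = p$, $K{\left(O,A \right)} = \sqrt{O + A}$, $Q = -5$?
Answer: $-5109 - 142 \sqrt{11} \approx -5580.0$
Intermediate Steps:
$K{\left(O,A \right)} = \sqrt{A + O}$
$L{\left(f \right)} = 57$
$c = \left(71 + \sqrt{11}\right)^{2}$ ($c = \left(\sqrt{9 + 2} + 71\right)^{2} = \left(\sqrt{11} + 71\right)^{2} = \left(71 + \sqrt{11}\right)^{2} \approx 5523.0$)
$- L{\left(z{\left(4,Q \right)} \right)} - c = \left(-1\right) 57 - \left(71 + \sqrt{11}\right)^{2} = -57 - \left(71 + \sqrt{11}\right)^{2}$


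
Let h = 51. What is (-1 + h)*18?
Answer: 900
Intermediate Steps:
(-1 + h)*18 = (-1 + 51)*18 = 50*18 = 900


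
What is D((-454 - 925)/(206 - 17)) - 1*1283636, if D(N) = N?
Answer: -34658369/27 ≈ -1.2836e+6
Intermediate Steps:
D((-454 - 925)/(206 - 17)) - 1*1283636 = (-454 - 925)/(206 - 17) - 1*1283636 = -1379/189 - 1283636 = -1379*1/189 - 1283636 = -197/27 - 1283636 = -34658369/27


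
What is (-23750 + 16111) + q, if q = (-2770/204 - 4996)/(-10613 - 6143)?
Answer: -13055395591/1709112 ≈ -7638.7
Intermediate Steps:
q = 510977/1709112 (q = (-2770*1/204 - 4996)/(-16756) = (-1385/102 - 4996)*(-1/16756) = -510977/102*(-1/16756) = 510977/1709112 ≈ 0.29897)
(-23750 + 16111) + q = (-23750 + 16111) + 510977/1709112 = -7639 + 510977/1709112 = -13055395591/1709112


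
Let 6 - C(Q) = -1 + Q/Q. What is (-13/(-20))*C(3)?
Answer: 39/10 ≈ 3.9000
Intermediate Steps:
C(Q) = 6 (C(Q) = 6 - (-1 + Q/Q) = 6 - (-1 + 1) = 6 - 1*0 = 6 + 0 = 6)
(-13/(-20))*C(3) = -13/(-20)*6 = -13*(-1/20)*6 = (13/20)*6 = 39/10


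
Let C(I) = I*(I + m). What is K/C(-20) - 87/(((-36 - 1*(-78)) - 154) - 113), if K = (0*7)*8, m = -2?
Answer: 29/75 ≈ 0.38667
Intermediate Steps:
C(I) = I*(-2 + I) (C(I) = I*(I - 2) = I*(-2 + I))
K = 0 (K = 0*8 = 0)
K/C(-20) - 87/(((-36 - 1*(-78)) - 154) - 113) = 0/((-20*(-2 - 20))) - 87/(((-36 - 1*(-78)) - 154) - 113) = 0/((-20*(-22))) - 87/(((-36 + 78) - 154) - 113) = 0/440 - 87/((42 - 154) - 113) = 0*(1/440) - 87/(-112 - 113) = 0 - 87/(-225) = 0 - 87*(-1/225) = 0 + 29/75 = 29/75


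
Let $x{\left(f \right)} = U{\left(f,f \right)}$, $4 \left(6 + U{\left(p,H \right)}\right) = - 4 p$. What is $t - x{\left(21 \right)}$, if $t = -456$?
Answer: $-429$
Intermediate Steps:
$U{\left(p,H \right)} = -6 - p$ ($U{\left(p,H \right)} = -6 + \frac{\left(-4\right) p}{4} = -6 - p$)
$x{\left(f \right)} = -6 - f$
$t - x{\left(21 \right)} = -456 - \left(-6 - 21\right) = -456 - -27 = -456 + 27 = -429$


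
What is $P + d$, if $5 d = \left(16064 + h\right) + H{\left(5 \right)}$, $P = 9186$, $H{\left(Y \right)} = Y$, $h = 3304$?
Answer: $\frac{65303}{5} \approx 13061.0$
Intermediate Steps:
$d = \frac{19373}{5}$ ($d = \frac{\left(16064 + 3304\right) + 5}{5} = \frac{19368 + 5}{5} = \frac{1}{5} \cdot 19373 = \frac{19373}{5} \approx 3874.6$)
$P + d = 9186 + \frac{19373}{5} = \frac{65303}{5}$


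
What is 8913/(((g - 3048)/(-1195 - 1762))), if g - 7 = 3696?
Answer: -26355741/655 ≈ -40238.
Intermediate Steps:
g = 3703 (g = 7 + 3696 = 3703)
8913/(((g - 3048)/(-1195 - 1762))) = 8913/(((3703 - 3048)/(-1195 - 1762))) = 8913/((655/(-2957))) = 8913/((655*(-1/2957))) = 8913/(-655/2957) = 8913*(-2957/655) = -26355741/655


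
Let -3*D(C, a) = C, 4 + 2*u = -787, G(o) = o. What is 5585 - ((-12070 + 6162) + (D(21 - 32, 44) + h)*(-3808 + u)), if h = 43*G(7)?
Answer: 3876478/3 ≈ 1.2922e+6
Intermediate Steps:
u = -791/2 (u = -2 + (½)*(-787) = -2 - 787/2 = -791/2 ≈ -395.50)
D(C, a) = -C/3
h = 301 (h = 43*7 = 301)
5585 - ((-12070 + 6162) + (D(21 - 32, 44) + h)*(-3808 + u)) = 5585 - ((-12070 + 6162) + (-(21 - 32)/3 + 301)*(-3808 - 791/2)) = 5585 - (-5908 + (-⅓*(-11) + 301)*(-8407/2)) = 5585 - (-5908 + (11/3 + 301)*(-8407/2)) = 5585 - (-5908 + (914/3)*(-8407/2)) = 5585 - (-5908 - 3841999/3) = 5585 - 1*(-3859723/3) = 5585 + 3859723/3 = 3876478/3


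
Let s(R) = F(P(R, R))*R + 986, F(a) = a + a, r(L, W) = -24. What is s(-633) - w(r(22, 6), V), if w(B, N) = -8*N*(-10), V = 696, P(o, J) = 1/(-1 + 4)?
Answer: -55116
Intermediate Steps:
P(o, J) = ⅓ (P(o, J) = 1/3 = ⅓)
F(a) = 2*a
s(R) = 986 + 2*R/3 (s(R) = (2*(⅓))*R + 986 = 2*R/3 + 986 = 986 + 2*R/3)
w(B, N) = 80*N
s(-633) - w(r(22, 6), V) = (986 + (⅔)*(-633)) - 80*696 = (986 - 422) - 1*55680 = 564 - 55680 = -55116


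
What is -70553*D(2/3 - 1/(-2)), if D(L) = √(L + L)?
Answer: -70553*√21/3 ≈ -1.0777e+5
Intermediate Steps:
D(L) = √2*√L (D(L) = √(2*L) = √2*√L)
-70553*D(2/3 - 1/(-2)) = -70553*√2*√(2/3 - 1/(-2)) = -70553*√2*√(2*(⅓) - 1*(-½)) = -70553*√2*√(⅔ + ½) = -70553*√2*√(7/6) = -70553*√2*√42/6 = -70553*√21/3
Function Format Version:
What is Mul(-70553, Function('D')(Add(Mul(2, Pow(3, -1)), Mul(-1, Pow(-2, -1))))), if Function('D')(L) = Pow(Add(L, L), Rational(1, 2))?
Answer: Mul(Rational(-70553, 3), Pow(21, Rational(1, 2))) ≈ -1.0777e+5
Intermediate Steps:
Function('D')(L) = Mul(Pow(2, Rational(1, 2)), Pow(L, Rational(1, 2))) (Function('D')(L) = Pow(Mul(2, L), Rational(1, 2)) = Mul(Pow(2, Rational(1, 2)), Pow(L, Rational(1, 2))))
Mul(-70553, Function('D')(Add(Mul(2, Pow(3, -1)), Mul(-1, Pow(-2, -1))))) = Mul(-70553, Mul(Pow(2, Rational(1, 2)), Pow(Add(Mul(2, Pow(3, -1)), Mul(-1, Pow(-2, -1))), Rational(1, 2)))) = Mul(-70553, Mul(Pow(2, Rational(1, 2)), Pow(Add(Mul(2, Rational(1, 3)), Mul(-1, Rational(-1, 2))), Rational(1, 2)))) = Mul(-70553, Mul(Pow(2, Rational(1, 2)), Pow(Add(Rational(2, 3), Rational(1, 2)), Rational(1, 2)))) = Mul(-70553, Mul(Pow(2, Rational(1, 2)), Pow(Rational(7, 6), Rational(1, 2)))) = Mul(-70553, Mul(Pow(2, Rational(1, 2)), Mul(Rational(1, 6), Pow(42, Rational(1, 2))))) = Mul(-70553, Mul(Rational(1, 3), Pow(21, Rational(1, 2)))) = Mul(Rational(-70553, 3), Pow(21, Rational(1, 2)))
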